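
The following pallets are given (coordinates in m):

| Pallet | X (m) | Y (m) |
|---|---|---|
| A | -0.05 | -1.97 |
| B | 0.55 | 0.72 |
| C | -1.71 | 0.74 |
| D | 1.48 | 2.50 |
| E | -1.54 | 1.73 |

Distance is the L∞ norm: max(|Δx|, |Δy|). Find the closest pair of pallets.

Pairwise distances:
A–B: max(|0.60|, |2.69|) = 2.69 m
A–C: max(|-1.66|, |2.71|) = 2.71 m
A–D: max(|1.53|, |4.47|) = 4.47 m
A–E: max(|-1.49|, |3.70|) = 3.70 m
B–C: max(|-2.26|, |0.02|) = 2.26 m
B–D: max(|0.93|, |1.78|) = 1.78 m
B–E: max(|-2.09|, |1.01|) = 2.09 m
C–D: max(|3.19|, |1.76|) = 3.19 m
C–E: max(|0.17|, |0.99|) = 0.99 m
D–E: max(|-3.02|, |-0.77|) = 3.02 m
Closest pair: C–E at 0.99 m.

C and E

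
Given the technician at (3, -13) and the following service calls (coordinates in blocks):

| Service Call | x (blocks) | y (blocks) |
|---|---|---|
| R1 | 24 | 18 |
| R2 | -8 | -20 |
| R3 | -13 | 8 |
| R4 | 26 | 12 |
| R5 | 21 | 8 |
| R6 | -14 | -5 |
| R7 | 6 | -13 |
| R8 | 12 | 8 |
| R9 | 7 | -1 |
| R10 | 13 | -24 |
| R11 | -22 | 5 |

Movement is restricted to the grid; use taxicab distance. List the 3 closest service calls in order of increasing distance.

Distances from (3, -13):
R1: |21| + |31| = 21 + 31 = 52 blocks
R2: |-11| + |-7| = 11 + 7 = 18 blocks
R3: |-16| + |21| = 16 + 21 = 37 blocks
R4: |23| + |25| = 23 + 25 = 48 blocks
R5: |18| + |21| = 18 + 21 = 39 blocks
R6: |-17| + |8| = 17 + 8 = 25 blocks
R7: |3| + |0| = 3 + 0 = 3 blocks
R8: |9| + |21| = 9 + 21 = 30 blocks
R9: |4| + |12| = 4 + 12 = 16 blocks
R10: |10| + |-11| = 10 + 11 = 21 blocks
R11: |-25| + |18| = 25 + 18 = 43 blocks
Sorted: R7 (3 blocks) < R9 (16 blocks) < R2 (18 blocks) < R10 (21 blocks) < R6 (25 blocks) < …

R7, R9, R2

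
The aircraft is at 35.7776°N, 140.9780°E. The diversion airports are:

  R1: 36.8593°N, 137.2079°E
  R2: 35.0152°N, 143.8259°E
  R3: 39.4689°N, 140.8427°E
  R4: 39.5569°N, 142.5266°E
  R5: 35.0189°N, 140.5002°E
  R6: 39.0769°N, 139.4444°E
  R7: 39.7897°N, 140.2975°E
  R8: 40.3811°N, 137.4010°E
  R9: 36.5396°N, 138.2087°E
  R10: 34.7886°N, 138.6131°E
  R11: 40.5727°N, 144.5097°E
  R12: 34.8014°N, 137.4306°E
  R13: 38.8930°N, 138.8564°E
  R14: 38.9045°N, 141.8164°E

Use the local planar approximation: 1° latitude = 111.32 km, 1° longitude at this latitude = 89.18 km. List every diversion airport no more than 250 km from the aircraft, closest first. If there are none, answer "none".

R5, R10

Distances from 35.7776°N, 140.9780°E:
R1: 357.1302 km
R2: 267.7810 km
R3: 411.0926 km
R4: 442.7991 km
R5: 94.5984 km
R6: 391.9161 km
R7: 450.7311 km
R8: 603.6356 km
R9: 261.1278 km
R10: 237.9088 km
R11: 619.7824 km
R12: 334.5013 km
R13: 395.0606 km
R14: 356.0260 km
Threshold 250 km: R5 (94.5984 km), R10 (237.9088 km) are within range.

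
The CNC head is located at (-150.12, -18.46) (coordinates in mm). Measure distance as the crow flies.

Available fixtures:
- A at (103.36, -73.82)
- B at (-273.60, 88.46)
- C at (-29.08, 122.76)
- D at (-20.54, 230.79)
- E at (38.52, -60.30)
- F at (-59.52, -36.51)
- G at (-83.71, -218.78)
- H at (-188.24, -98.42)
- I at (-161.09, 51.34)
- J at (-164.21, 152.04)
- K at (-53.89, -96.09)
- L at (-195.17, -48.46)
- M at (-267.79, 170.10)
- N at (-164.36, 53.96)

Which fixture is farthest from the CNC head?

D

Distances from (-150.12, -18.46):
A: 259.45 mm
B: 163.34 mm
C: 185.99 mm
D: 280.92 mm
E: 193.22 mm
F: 92.38 mm
G: 211.04 mm
H: 88.58 mm
I: 70.66 mm
J: 171.08 mm
K: 123.64 mm
L: 54.12 mm
M: 222.26 mm
N: 73.81 mm
Maximum: D at 280.92 mm.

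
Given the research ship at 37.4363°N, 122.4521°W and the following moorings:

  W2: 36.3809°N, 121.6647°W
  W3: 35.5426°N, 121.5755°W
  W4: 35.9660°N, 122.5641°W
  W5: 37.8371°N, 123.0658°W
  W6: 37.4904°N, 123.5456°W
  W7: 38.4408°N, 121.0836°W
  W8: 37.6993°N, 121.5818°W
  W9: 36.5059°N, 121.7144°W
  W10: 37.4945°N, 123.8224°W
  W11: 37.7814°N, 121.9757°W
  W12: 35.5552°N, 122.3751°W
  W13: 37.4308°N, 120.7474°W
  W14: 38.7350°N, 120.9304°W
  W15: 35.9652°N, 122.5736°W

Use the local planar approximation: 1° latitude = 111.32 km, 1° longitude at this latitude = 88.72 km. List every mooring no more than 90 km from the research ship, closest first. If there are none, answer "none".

W11, W5, W8

Distances from 37.4363°N, 122.4521°W:
W2: √((-1.0554·111.32)² + (0.7874·88.72)²) = √(13803.225246 + 4880.158048) = 136.6872 km
W3: √((-1.8937·111.32)² + (0.8766·88.72)²) = √(44439.458019 + 6048.476518) = 224.6952 km
W4: √((-1.4703·111.32)² + (-0.1120·88.72)²) = √(26789.111497 + 98.736814) = 163.9751 km
W5: √((0.4008·111.32)² + (-0.6137·88.72)²) = √(1990.681686 + 2964.526336) = 70.3932 km
W6: √((0.0541·111.32)² + (-1.0935·88.72)²) = √(36.269446 + 9411.972315) = 97.2021 km
W7: √((1.0045·111.32)² + (1.3685·88.72)²) = √(12503.922622 + 14741.194273) = 165.0609 km
W8: √((0.2630·111.32)² + (0.8703·88.72)²) = √(857.152098 + 5961.849840) = 82.5772 km
W9: √((-0.9304·111.32)² + (0.7377·88.72)²) = √(10727.185698 + 4283.538091) = 122.5183 km
W10: √((0.0582·111.32)² + (-1.3703·88.72)²) = √(41.975160 + 14779.998219) = 121.7455 km
W11: √((0.3451·111.32)² + (0.4764·88.72)²) = √(1475.829931 + 1786.432339) = 57.1162 km
W12: √((-1.8811·111.32)² + (0.0770·88.72)²) = √(43850.056994 + 46.668572) = 209.5155 km
W13: √((-0.0055·111.32)² + (1.7047·88.72)²) = √(0.374862 + 22873.835241) = 151.2422 km
W14: √((1.2987·111.32)² + (1.5217·88.72)²) = √(20900.856157 + 18226.410507) = 197.8061 km
W15: √((-1.4711·111.32)² + (-0.1215·88.72)²) = √(26818.271695 + 116.197189) = 164.1172 km
Threshold 90 km: W11 (57.1162 km), W5 (70.3932 km), W8 (82.5772 km) are within range.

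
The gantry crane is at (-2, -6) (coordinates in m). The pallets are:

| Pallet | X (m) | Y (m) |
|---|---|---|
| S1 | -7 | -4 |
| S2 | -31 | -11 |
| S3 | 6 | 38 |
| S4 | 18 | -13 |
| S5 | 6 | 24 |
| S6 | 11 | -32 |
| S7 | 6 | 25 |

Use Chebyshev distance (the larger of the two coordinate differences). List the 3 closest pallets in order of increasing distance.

S1, S4, S6

Distances from (-2, -6):
S1: max(|-5|, |2|) = 5 m
S2: max(|-29|, |-5|) = 29 m
S3: max(|8|, |44|) = 44 m
S4: max(|20|, |-7|) = 20 m
S5: max(|8|, |30|) = 30 m
S6: max(|13|, |-26|) = 26 m
S7: max(|8|, |31|) = 31 m
Sorted: S1 (5 m) < S4 (20 m) < S6 (26 m) < S2 (29 m) < S5 (30 m) < …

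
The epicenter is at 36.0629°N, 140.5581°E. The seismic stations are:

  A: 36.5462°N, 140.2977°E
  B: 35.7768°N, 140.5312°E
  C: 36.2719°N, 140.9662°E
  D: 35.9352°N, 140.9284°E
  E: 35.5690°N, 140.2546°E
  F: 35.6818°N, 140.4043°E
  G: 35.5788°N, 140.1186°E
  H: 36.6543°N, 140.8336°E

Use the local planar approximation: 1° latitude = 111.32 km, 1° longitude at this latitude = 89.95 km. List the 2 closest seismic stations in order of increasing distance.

Distances from 36.0629°N, 140.5581°E:
A: √((0.4833·111.32)² + (-0.2604·89.95)²) = √(2894.542867 + 548.635992) = 58.6786 km
B: √((-0.2861·111.32)² + (-0.0269·89.95)²) = √(1014.336634 + 5.854730) = 31.9404 km
C: √((0.2090·111.32)² + (0.4081·89.95)²) = √(541.301172 + 1347.520947) = 43.4606 km
D: √((-0.1277·111.32)² + (0.3703·89.95)²) = √(202.082260 + 1109.455173) = 36.2152 km
E: √((-0.4939·111.32)² + (-0.3035·89.95)²) = √(3022.904643 + 745.280445) = 61.3855 km
F: √((-0.3811·111.32)² + (-0.1538·89.95)²) = √(1799.800188 + 191.388133) = 44.6227 km
G: √((-0.4841·111.32)² + (-0.4395·89.95)²) = √(2904.133393 + 1562.860066) = 66.8356 km
H: √((0.5914·111.32)² + (0.2755·89.95)²) = √(4334.200877 + 614.109113) = 70.3442 km
Sorted: B (31.9404 km) < D (36.2152 km) < C (43.4606 km) < F (44.6227 km) < …

B, D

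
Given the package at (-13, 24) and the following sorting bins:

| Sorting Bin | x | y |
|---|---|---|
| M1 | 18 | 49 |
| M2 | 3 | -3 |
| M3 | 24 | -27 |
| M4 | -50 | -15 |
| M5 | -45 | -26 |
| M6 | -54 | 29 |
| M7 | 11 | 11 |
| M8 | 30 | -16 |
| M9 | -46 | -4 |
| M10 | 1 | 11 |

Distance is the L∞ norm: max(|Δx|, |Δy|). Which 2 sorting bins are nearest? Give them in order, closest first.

Distances from (-13, 24):
M1: max(|31|, |25|) = 31
M2: max(|16|, |-27|) = 27
M3: max(|37|, |-51|) = 51
M4: max(|-37|, |-39|) = 39
M5: max(|-32|, |-50|) = 50
M6: max(|-41|, |5|) = 41
M7: max(|24|, |-13|) = 24
M8: max(|43|, |-40|) = 43
M9: max(|-33|, |-28|) = 33
M10: max(|14|, |-13|) = 14
Sorted: M10 (14) < M7 (24) < M2 (27) < M1 (31) < …

M10, M7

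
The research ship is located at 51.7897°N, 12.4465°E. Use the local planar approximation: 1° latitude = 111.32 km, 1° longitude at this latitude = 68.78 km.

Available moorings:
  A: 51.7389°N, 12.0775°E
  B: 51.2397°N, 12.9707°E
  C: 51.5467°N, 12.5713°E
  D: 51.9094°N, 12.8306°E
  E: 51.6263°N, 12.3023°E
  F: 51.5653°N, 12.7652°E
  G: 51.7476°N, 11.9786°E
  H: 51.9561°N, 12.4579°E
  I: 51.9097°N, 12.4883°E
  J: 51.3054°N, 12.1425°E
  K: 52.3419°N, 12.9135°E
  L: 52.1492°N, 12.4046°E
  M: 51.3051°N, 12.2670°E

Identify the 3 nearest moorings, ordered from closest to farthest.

Distances from 51.7897°N, 12.4465°E:
A: √((-0.0508·111.32)² + (-0.3690·68.78)²) = √(31.979658 + 644.135263) = 26.0022 km
B: √((-0.5500·111.32)² + (0.5242·68.78)²) = √(3748.623076 + 1299.925240) = 71.0531 km
C: √((-0.2430·111.32)² + (0.1248·68.78)²) = √(731.743617 + 73.680661) = 28.3800 km
D: √((0.1197·111.32)² + (0.3841·68.78)²) = √(177.555732 + 697.931753) = 29.5886 km
E: √((-0.1634·111.32)² + (-0.1442·68.78)²) = √(330.864750 + 98.368232) = 20.7179 km
F: √((-0.2244·111.32)² + (0.3187·68.78)²) = √(624.010792 + 480.494554) = 33.2341 km
G: √((-0.0421·111.32)² + (-0.4679·68.78)²) = √(21.963957 + 1035.691551) = 32.5216 km
H: √((0.1664·111.32)² + (0.0114·68.78)²) = √(343.125535 + 0.614800) = 18.5402 km
I: √((0.1200·111.32)² + (0.0418·68.78)²) = √(178.446851 + 8.265648) = 13.6643 km
J: √((-0.4843·111.32)² + (-0.3040·68.78)²) = √(2906.533504 + 437.191299) = 57.8249 km
K: √((0.5522·111.32)² + (0.4670·68.78)²) = √(3778.672039 + 1031.711102) = 69.3569 km
L: √((0.3595·111.32)² + (-0.0419·68.78)²) = √(1601.563582 + 8.305244) = 40.1232 km
M: √((-0.4846·111.32)² + (-0.1795·68.78)²) = √(2910.135528 + 152.423963) = 55.3404 km
Sorted: I (13.6643 km) < H (18.5402 km) < E (20.7179 km) < A (26.0022 km) < C (28.3800 km) < …

I, H, E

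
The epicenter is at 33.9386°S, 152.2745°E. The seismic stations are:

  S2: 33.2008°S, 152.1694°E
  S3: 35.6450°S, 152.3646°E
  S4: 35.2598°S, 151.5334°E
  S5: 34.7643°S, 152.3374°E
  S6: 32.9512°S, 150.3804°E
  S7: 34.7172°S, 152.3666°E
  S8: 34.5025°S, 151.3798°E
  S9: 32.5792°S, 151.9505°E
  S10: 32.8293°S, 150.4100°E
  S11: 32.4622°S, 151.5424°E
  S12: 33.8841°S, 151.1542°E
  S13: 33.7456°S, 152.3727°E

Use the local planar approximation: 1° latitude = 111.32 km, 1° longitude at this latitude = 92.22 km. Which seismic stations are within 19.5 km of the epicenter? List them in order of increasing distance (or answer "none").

Distances from 33.9386°S, 152.2745°E:
S2: √((0.7378·111.32)² + (-0.1051·92.22)²) = √(6745.648341 + 93.941106) = 82.7018 km
S3: √((-1.7064·111.32)² + (0.0901·92.22)²) = √(36083.452137 + 69.039847) = 190.1381 km
S4: √((-1.3212·111.32)² + (-0.7411·92.22)²) = √(21631.345070 + 4670.935415) = 162.1798 km
S5: √((-0.8257·111.32)² + (0.0629·92.22)²) = √(8448.720918 + 33.647401) = 92.0998 km
S6: √((0.9874·111.32)² + (-1.8941·92.22)²) = √(12081.827788 + 30510.972040) = 206.3802 km
S7: √((-0.7786·111.32)² + (0.0921·92.22)²) = √(7512.339286 + 72.138897) = 87.0889 km
S8: √((-0.5639·111.32)² + (-0.8947·92.22)²) = √(3940.493219 + 6807.773695) = 103.6738 km
S9: √((1.3594·111.32)² + (-0.3240·92.22)²) = √(22900.287068 + 892.771373) = 154.2500 km
S10: √((1.1093·111.32)² + (-1.8645·92.22)²) = √(15249.107334 + 29564.804475) = 211.6930 km
S11: √((1.4764·111.32)² + (-0.7321·92.22)²) = √(27011.858646 + 4558.175573) = 177.6796 km
S12: √((0.0545·111.32)² + (-1.1203·92.22)²) = √(36.807761 + 10673.796233) = 103.4920 km
S13: √((0.1930·111.32)² + (0.0982·92.22)²) = √(461.594912 + 82.011208) = 23.3154 km
Threshold 19.5 km: none within range.

none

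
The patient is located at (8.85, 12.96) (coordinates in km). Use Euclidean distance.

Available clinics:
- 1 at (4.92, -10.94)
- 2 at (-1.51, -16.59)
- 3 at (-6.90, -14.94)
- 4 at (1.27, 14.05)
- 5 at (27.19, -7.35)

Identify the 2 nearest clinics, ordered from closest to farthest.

Distances from (8.85, 12.96):
1: √((-3.93)² + (-23.90)²) = √(15.4449 + 571.2100) = 24.22 km
2: √((-10.36)² + (-29.55)²) = √(107.3296 + 873.2025) = 31.31 km
3: √((-15.75)² + (-27.90)²) = √(248.0625 + 778.4100) = 32.04 km
4: √((-7.58)² + (1.09)²) = √(57.4564 + 1.1881) = 7.66 km
5: √((18.34)² + (-20.31)²) = √(336.3556 + 412.4961) = 27.37 km
Sorted: 4 (7.66 km) < 1 (24.22 km) < 5 (27.37 km) < 2 (31.31 km) < …

4, 1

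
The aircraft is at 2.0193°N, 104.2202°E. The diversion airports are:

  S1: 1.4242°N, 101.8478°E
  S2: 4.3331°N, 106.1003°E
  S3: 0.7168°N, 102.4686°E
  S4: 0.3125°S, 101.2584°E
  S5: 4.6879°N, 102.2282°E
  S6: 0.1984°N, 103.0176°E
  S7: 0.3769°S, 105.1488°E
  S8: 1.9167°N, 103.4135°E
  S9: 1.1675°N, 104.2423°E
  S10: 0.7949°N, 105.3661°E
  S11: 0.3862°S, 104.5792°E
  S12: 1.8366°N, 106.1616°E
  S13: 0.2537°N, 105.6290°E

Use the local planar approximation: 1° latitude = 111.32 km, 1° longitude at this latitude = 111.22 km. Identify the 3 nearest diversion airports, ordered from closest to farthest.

S8, S9, S10

Distances from 2.0193°N, 104.2202°E:
S1: 272.0475 km
S2: 331.7653 km
S3: 242.8486 km
S4: 419.3943 km
S5: 370.5863 km
S6: 242.8544 km
S7: 286.0409 km
S8: 90.4452 km
S9: 94.8542 km
S10: 186.6025 km
S11: 270.7407 km
S12: 216.8782 km
S13: 251.3589 km
Sorted: S8 (90.4452 km) < S9 (94.8542 km) < S10 (186.6025 km) < S12 (216.8782 km) < S3 (242.8486 km) < …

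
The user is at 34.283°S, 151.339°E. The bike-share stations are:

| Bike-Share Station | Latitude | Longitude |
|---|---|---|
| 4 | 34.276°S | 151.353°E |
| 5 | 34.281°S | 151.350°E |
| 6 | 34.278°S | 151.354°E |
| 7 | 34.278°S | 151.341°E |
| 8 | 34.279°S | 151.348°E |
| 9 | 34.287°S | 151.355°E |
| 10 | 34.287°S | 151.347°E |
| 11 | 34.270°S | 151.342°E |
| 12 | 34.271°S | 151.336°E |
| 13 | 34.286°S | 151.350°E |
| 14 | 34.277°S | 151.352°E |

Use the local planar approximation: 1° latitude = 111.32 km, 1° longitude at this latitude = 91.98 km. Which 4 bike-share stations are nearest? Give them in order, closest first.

7, 10, 8, 5

Distances from 34.283°S, 151.339°E:
4: 1.505 km
5: 1.036 km
6: 1.488 km
7: 0.586 km
8: 0.940 km
9: 1.538 km
10: 0.860 km
11: 1.473 km
12: 1.364 km
13: 1.065 km
14: 1.370 km
Sorted: 7 (0.586 km) < 10 (0.860 km) < 8 (0.940 km) < 5 (1.036 km) < 13 (1.065 km) < 12 (1.364 km) < …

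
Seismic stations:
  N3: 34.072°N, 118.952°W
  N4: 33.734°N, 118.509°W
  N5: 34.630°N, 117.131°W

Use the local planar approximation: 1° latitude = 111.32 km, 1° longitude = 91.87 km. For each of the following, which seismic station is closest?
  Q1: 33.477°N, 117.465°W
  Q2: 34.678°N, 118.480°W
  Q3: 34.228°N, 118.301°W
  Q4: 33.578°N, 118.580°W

Q1 at 33.477°N, 117.465°W:
  N3: 151.821 km
  N4: 100.088 km
  N5: 131.969 km
  → nearest: N4 (100.088 km)
Q2 at 34.678°N, 118.480°W:
  N3: 80.195 km
  N4: 105.120 km
  N5: 124.048 km
  → nearest: N3 (80.195 km)
Q3 at 34.228°N, 118.301°W:
  N3: 62.278 km
  N4: 58.218 km
  N5: 116.431 km
  → nearest: N4 (58.218 km)
Q4 at 33.578°N, 118.580°W:
  N3: 64.746 km
  N4: 18.551 km
  N5: 177.300 km
  → nearest: N4 (18.551 km)

Q1→N4; Q2→N3; Q3→N4; Q4→N4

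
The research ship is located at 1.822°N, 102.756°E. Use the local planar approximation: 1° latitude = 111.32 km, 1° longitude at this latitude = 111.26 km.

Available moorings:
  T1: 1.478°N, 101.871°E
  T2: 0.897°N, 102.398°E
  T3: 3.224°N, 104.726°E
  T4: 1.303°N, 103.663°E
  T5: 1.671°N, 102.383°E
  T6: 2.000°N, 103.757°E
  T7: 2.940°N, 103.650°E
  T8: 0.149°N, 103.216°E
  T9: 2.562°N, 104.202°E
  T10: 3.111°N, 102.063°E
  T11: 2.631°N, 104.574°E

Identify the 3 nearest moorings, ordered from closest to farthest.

T5, T1, T2

Distances from 1.822°N, 102.756°E:
T1: 105.649 km
T2: 110.406 km
T3: 269.070 km
T4: 116.281 km
T5: 44.775 km
T6: 113.120 km
T7: 159.320 km
T8: 193.143 km
T9: 180.746 km
T10: 162.895 km
T11: 221.413 km
Sorted: T5 (44.775 km) < T1 (105.649 km) < T2 (110.406 km) < T6 (113.120 km) < T4 (116.281 km) < …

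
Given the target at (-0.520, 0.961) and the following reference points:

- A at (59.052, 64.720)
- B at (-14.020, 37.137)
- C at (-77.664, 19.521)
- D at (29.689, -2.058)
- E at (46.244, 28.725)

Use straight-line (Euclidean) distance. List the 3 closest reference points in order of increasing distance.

Distances from (-0.520, 0.961):
A: √((59.572)² + (63.759)²) = √(3548.82318 + 4065.21008) = 87.258
B: √((-13.500)² + (36.176)²) = √(182.25000 + 1308.70298) = 38.613
C: √((-77.144)² + (18.560)²) = √(5951.19674 + 344.47360) = 79.345
D: √((30.209)² + (-3.019)²) = √(912.58368 + 9.11436) = 30.359
E: √((46.764)² + (27.764)²) = √(2186.87170 + 770.83970) = 54.385
Sorted: D (30.359) < B (38.613) < E (54.385) < C (79.345) < A (87.258)

D, B, E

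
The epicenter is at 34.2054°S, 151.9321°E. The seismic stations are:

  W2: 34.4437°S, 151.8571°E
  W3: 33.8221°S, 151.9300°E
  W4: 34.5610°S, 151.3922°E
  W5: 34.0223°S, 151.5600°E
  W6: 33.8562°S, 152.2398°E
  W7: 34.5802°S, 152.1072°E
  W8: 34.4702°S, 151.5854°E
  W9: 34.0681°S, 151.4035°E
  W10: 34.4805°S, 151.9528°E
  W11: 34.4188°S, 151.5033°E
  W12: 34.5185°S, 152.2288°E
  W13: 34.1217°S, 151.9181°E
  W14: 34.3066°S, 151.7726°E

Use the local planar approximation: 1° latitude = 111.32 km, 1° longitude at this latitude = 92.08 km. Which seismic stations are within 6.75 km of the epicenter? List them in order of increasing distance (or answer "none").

none

Distances from 34.2054°S, 151.9321°E:
W2: 27.4118 km
W3: 42.6694 km
W4: 63.5491 km
W5: 39.8673 km
W6: 48.1027 km
W7: 44.7297 km
W8: 43.4520 km
W9: 51.0168 km
W10: 30.6834 km
W11: 46.0794 km
W12: 44.2856 km
W13: 9.4062 km
W14: 18.5098 km
Threshold 6.75 km: none within range.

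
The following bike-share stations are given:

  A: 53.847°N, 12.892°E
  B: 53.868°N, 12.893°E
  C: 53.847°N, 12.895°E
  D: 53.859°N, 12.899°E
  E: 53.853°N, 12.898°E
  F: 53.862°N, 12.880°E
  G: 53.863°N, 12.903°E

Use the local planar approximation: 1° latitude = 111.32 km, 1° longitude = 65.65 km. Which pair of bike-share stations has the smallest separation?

Pairwise distances:
A–B: √((0.021·111.32)² + (0.001·65.65)²) = √(5.46493 + 0.00431) = 2.339 km
A–C: √((0.000·111.32)² + (0.003·65.65)²) = √(0.00000 + 0.03879) = 0.197 km
A–D: √((0.012·111.32)² + (0.007·65.65)²) = √(1.78447 + 0.21119) = 1.413 km
A–E: √((0.006·111.32)² + (0.006·65.65)²) = √(0.44612 + 0.15516) = 0.775 km
A–F: √((0.015·111.32)² + (-0.012·65.65)²) = √(2.78823 + 0.62063) = 1.846 km
A–G: √((0.016·111.32)² + (0.011·65.65)²) = √(3.17239 + 0.52150) = 1.922 km
B–C: √((-0.021·111.32)² + (0.002·65.65)²) = √(5.46493 + 0.01724) = 2.341 km
B–D: √((-0.009·111.32)² + (0.006·65.65)²) = √(1.00376 + 0.15516) = 1.077 km
B–E: √((-0.015·111.32)² + (0.005·65.65)²) = √(2.78823 + 0.10775) = 1.702 km
B–F: √((-0.006·111.32)² + (-0.013·65.65)²) = √(0.44612 + 0.72838) = 1.084 km
B–G: √((-0.005·111.32)² + (0.010·65.65)²) = √(0.30980 + 0.43099) = 0.861 km
C–D: √((0.012·111.32)² + (0.004·65.65)²) = √(1.78447 + 0.06896) = 1.361 km
C–E: √((0.006·111.32)² + (0.003·65.65)²) = √(0.44612 + 0.03879) = 0.696 km
C–F: √((0.015·111.32)² + (-0.015·65.65)²) = √(2.78823 + 0.96973) = 1.939 km
C–G: √((0.016·111.32)² + (0.008·65.65)²) = √(3.17239 + 0.27584) = 1.857 km
D–E: √((-0.006·111.32)² + (-0.001·65.65)²) = √(0.44612 + 0.00431) = 0.671 km
D–F: √((0.003·111.32)² + (-0.019·65.65)²) = √(0.11153 + 1.55588) = 1.291 km
D–G: √((0.004·111.32)² + (0.004·65.65)²) = √(0.19827 + 0.06896) = 0.517 km
E–F: √((0.009·111.32)² + (-0.018·65.65)²) = √(1.00376 + 1.39641) = 1.549 km
E–G: √((0.010·111.32)² + (0.005·65.65)²) = √(1.23921 + 0.10775) = 1.161 km
F–G: √((0.001·111.32)² + (0.023·65.65)²) = √(0.01239 + 2.27995) = 1.514 km
Closest pair: A–C at 0.197 km.

A and C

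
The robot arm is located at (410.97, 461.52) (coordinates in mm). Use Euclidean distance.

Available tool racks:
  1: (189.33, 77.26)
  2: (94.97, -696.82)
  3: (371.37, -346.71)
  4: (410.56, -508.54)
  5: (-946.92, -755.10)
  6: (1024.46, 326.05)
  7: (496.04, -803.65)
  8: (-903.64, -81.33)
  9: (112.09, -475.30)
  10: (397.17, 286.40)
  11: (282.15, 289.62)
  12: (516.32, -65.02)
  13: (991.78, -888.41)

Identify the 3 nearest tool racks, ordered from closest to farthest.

10, 11, 1

Distances from (410.97, 461.52):
1: √((-221.64)² + (-384.26)²) = √(49124.2896 + 147655.7476) = 443.60 mm
2: √((-316.00)² + (-1158.34)²) = √(99856.0000 + 1341751.5556) = 1200.67 mm
3: √((-39.60)² + (-808.23)²) = √(1568.1600 + 653235.7329) = 809.20 mm
4: √((-0.41)² + (-970.06)²) = √(0.1681 + 941016.4036) = 970.06 mm
5: √((-1357.89)² + (-1216.62)²) = √(1843865.2521 + 1480164.2244) = 1823.19 mm
6: √((613.49)² + (-135.47)²) = √(376369.9801 + 18352.1209) = 628.27 mm
7: √((85.07)² + (-1265.17)²) = √(7236.9049 + 1600655.1289) = 1268.03 mm
8: √((-1314.61)² + (-542.85)²) = √(1728199.4521 + 294686.1225) = 1422.28 mm
9: √((-298.88)² + (-936.82)²) = √(89329.2544 + 877631.7124) = 983.34 mm
10: √((-13.80)² + (-175.12)²) = √(190.4400 + 30667.0144) = 175.66 mm
11: √((-128.82)² + (-171.90)²) = √(16594.5924 + 29549.6100) = 214.81 mm
12: √((105.35)² + (-526.54)²) = √(11098.6225 + 277244.3716) = 536.98 mm
13: √((580.81)² + (-1349.93)²) = √(337340.2561 + 1822311.0049) = 1469.58 mm
Sorted: 10 (175.66 mm) < 11 (214.81 mm) < 1 (443.60 mm) < 12 (536.98 mm) < 6 (628.27 mm) < …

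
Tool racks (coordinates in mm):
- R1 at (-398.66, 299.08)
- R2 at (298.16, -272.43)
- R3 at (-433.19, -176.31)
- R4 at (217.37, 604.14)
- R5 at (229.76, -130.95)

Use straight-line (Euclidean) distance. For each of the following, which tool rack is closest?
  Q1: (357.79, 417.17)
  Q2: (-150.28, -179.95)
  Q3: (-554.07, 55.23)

Q1 at (357.79, 417.17):
  R1: √((-756.45)² + (-118.09)²) = √(572216.6025 + 13945.2481) = 765.61 mm
  R2: √((-59.63)² + (-689.60)²) = √(3555.7369 + 475548.1600) = 692.17 mm
  R3: √((-790.98)² + (-593.48)²) = √(625649.3604 + 352218.5104) = 988.87 mm
  R4: √((-140.42)² + (186.97)²) = √(19717.7764 + 34957.7809) = 233.83 mm
  R5: √((-128.03)² + (-548.12)²) = √(16391.6809 + 300435.5344) = 562.87 mm
  → nearest: R4 (233.83 mm)
Q2 at (-150.28, -179.95):
  R1: √((-248.38)² + (479.03)²) = √(61692.6244 + 229469.7409) = 539.59 mm
  R2: √((448.44)² + (-92.48)²) = √(201098.4336 + 8552.5504) = 457.88 mm
  R3: √((-282.91)² + (3.64)²) = √(80038.0681 + 13.2496) = 282.93 mm
  R4: √((367.65)² + (784.09)²) = √(135166.5225 + 614797.1281) = 866.00 mm
  R5: √((380.04)² + (49.00)²) = √(144430.4016 + 2401.0000) = 383.19 mm
  → nearest: R3 (282.93 mm)
Q3 at (-554.07, 55.23):
  R1: √((155.41)² + (243.85)²) = √(24152.2681 + 59462.8225) = 289.16 mm
  R2: √((852.23)² + (-327.66)²) = √(726295.9729 + 107361.0756) = 913.05 mm
  R3: √((120.88)² + (-231.54)²) = √(14611.9744 + 53610.7716) = 261.19 mm
  R4: √((771.44)² + (548.91)²) = √(595119.6736 + 301302.1881) = 946.80 mm
  R5: √((783.83)² + (-186.18)²) = √(614389.4689 + 34662.9924) = 805.64 mm
  → nearest: R3 (261.19 mm)

Q1→R4; Q2→R3; Q3→R3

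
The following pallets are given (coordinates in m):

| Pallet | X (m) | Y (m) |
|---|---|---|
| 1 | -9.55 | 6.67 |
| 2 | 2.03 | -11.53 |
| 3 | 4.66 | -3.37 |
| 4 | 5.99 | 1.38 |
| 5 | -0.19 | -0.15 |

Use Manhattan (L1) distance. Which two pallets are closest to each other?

3 and 4

Pairwise distances:
1–2: |11.58| + |-18.20| = 11.58 + 18.20 = 29.78 m
1–3: |14.21| + |-10.04| = 14.21 + 10.04 = 24.25 m
1–4: |15.54| + |-5.29| = 15.54 + 5.29 = 20.83 m
1–5: |9.36| + |-6.82| = 9.36 + 6.82 = 16.18 m
2–3: |2.63| + |8.16| = 2.63 + 8.16 = 10.79 m
2–4: |3.96| + |12.91| = 3.96 + 12.91 = 16.87 m
2–5: |-2.22| + |11.38| = 2.22 + 11.38 = 13.60 m
3–4: |1.33| + |4.75| = 1.33 + 4.75 = 6.08 m
3–5: |-4.85| + |3.22| = 4.85 + 3.22 = 8.07 m
4–5: |-6.18| + |-1.53| = 6.18 + 1.53 = 7.71 m
Closest pair: 3–4 at 6.08 m.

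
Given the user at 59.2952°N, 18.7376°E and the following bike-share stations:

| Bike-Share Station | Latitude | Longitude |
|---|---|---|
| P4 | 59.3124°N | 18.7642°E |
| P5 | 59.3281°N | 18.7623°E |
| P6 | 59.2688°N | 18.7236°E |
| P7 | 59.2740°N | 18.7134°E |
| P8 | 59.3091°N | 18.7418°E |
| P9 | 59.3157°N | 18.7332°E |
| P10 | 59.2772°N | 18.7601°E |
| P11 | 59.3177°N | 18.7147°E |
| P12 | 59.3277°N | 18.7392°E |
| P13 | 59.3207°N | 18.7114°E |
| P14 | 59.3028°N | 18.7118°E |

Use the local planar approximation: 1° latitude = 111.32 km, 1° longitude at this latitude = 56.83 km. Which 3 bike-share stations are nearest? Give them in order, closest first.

Distances from 59.2952°N, 18.7376°E:
P4: √((0.0172·111.32)² + (0.0266·56.83)²) = √(3.666091 + 2.285170) = 2.4395 km
P5: √((0.0329·111.32)² + (0.0247·56.83)²) = √(13.413379 + 1.970376) = 3.9222 km
P6: √((-0.0264·111.32)² + (-0.0140·56.83)²) = √(8.636828 + 0.633011) = 3.0446 km
P7: √((-0.0212·111.32)² + (-0.0242·56.83)²) = √(5.569524 + 1.891412) = 2.7315 km
P8: √((0.0139·111.32)² + (0.0042·56.83)²) = √(2.394286 + 0.056971) = 1.5656 km
P9: √((0.0205·111.32)² + (-0.0044·56.83)²) = √(5.207798 + 0.062526) = 2.2957 km
P10: √((-0.0180·111.32)² + (0.0225·56.83)²) = √(4.015054 + 1.635010) = 2.3770 km
P11: √((0.0225·111.32)² + (-0.0229·56.83)²) = √(6.273522 + 1.693660) = 2.8226 km
P12: √((0.0325·111.32)² + (0.0016·56.83)²) = √(13.089200 + 0.008268) = 3.6190 km
P13: √((0.0255·111.32)² + (-0.0262·56.83)²) = √(8.057991 + 2.216960) = 3.2055 km
P14: √((0.0076·111.32)² + (-0.0258·56.83)²) = √(0.715770 + 2.149783) = 1.6928 km
Sorted: P8 (1.5656 km) < P14 (1.6928 km) < P9 (2.2957 km) < P10 (2.3770 km) < P4 (2.4395 km) < …

P8, P14, P9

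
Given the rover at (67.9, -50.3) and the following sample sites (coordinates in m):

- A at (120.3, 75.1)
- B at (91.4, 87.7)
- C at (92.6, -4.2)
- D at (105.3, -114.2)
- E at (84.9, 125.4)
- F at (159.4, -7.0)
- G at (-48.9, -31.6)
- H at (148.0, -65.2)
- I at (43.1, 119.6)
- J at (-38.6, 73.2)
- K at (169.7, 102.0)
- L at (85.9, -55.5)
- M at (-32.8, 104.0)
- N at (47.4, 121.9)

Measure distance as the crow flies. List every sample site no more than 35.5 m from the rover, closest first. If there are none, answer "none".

L

Distances from (67.9, -50.3):
A: √((52.4)² + (125.4)²) = √(2745.760 + 15725.160) = 135.9 m
B: √((23.5)² + (138.0)²) = √(552.250 + 19044.000) = 140.0 m
C: √((24.7)² + (46.1)²) = √(610.090 + 2125.210) = 52.3 m
D: √((37.4)² + (-63.9)²) = √(1398.760 + 4083.210) = 74.0 m
E: √((17.0)² + (175.7)²) = √(289.000 + 30870.490) = 176.5 m
F: √((91.5)² + (43.3)²) = √(8372.250 + 1874.890) = 101.2 m
G: √((-116.8)² + (18.7)²) = √(13642.240 + 349.690) = 118.3 m
H: √((80.1)² + (-14.9)²) = √(6416.010 + 222.010) = 81.5 m
I: √((-24.8)² + (169.9)²) = √(615.040 + 28866.010) = 171.7 m
J: √((-106.5)² + (123.5)²) = √(11342.250 + 15252.250) = 163.1 m
K: √((101.8)² + (152.3)²) = √(10363.240 + 23195.290) = 183.2 m
L: √((18.0)² + (-5.2)²) = √(324.000 + 27.040) = 18.7 m
M: √((-100.7)² + (154.3)²) = √(10140.490 + 23808.490) = 184.3 m
N: √((-20.5)² + (172.2)²) = √(420.250 + 29652.840) = 173.4 m
Threshold 35.5 m: L (18.7 m) is within range.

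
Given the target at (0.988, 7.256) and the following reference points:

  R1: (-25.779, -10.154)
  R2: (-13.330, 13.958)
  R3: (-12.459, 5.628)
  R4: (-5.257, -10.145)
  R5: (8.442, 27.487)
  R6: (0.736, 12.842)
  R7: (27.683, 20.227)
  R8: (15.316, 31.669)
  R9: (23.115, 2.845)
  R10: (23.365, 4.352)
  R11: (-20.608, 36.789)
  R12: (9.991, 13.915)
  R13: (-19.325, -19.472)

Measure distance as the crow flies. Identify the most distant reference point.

R11

Distances from (0.988, 7.256):
R1: 31.931
R2: 15.809
R3: 13.545
R4: 18.488
R5: 21.561
R6: 5.592
R7: 29.679
R8: 28.307
R9: 22.562
R10: 22.565
R11: 36.587
R12: 11.198
R13: 33.571
Maximum: R11 at 36.587.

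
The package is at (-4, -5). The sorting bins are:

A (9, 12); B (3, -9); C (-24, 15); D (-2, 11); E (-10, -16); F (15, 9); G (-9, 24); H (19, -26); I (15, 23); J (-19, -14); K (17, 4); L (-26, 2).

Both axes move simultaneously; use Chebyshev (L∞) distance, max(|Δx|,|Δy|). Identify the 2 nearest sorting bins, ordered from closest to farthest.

B, E

Distances from (-4, -5):
A: 17
B: 7
C: 20
D: 16
E: 11
F: 19
G: 29
H: 23
I: 28
J: 15
K: 21
L: 22
Sorted: B (7) < E (11) < J (15) < D (16) < …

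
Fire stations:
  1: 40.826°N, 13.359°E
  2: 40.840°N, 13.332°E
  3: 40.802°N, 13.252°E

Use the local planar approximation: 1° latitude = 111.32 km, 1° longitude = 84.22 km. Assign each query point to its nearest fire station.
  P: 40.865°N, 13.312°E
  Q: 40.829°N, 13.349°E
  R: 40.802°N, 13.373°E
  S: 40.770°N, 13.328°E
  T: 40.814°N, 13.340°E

P at 40.865°N, 13.312°E:
  1: √((-0.039·111.32)² + (0.047·84.22)²) = √(18.84845 + 15.66846) = 5.875 km
  2: √((-0.025·111.32)² + (0.020·84.22)²) = √(7.74509 + 2.83720) = 3.253 km
  3: √((-0.063·111.32)² + (-0.060·84.22)²) = √(49.18441 + 25.53483) = 8.644 km
  → nearest: 2 (3.253 km)
Q at 40.829°N, 13.349°E:
  1: √((-0.003·111.32)² + (0.010·84.22)²) = √(0.11153 + 0.70930) = 0.906 km
  2: √((0.011·111.32)² + (-0.017·84.22)²) = √(1.49945 + 2.04988) = 1.884 km
  3: √((-0.027·111.32)² + (-0.097·84.22)²) = √(9.03387 + 66.73812) = 8.705 km
  → nearest: 1 (0.906 km)
R at 40.802°N, 13.373°E:
  1: √((0.024·111.32)² + (-0.014·84.22)²) = √(7.13787 + 1.39023) = 2.920 km
  2: √((0.038·111.32)² + (-0.041·84.22)²) = √(17.89425 + 11.92335) = 5.461 km
  3: √((0.000·111.32)² + (-0.121·84.22)²) = √(0.00000 + 103.84874) = 10.191 km
  → nearest: 1 (2.920 km)
S at 40.770°N, 13.328°E:
  1: √((0.056·111.32)² + (0.031·84.22)²) = √(38.86176 + 6.81638) = 6.759 km
  2: √((0.070·111.32)² + (0.004·84.22)²) = √(60.72150 + 0.11349) = 7.800 km
  3: √((0.032·111.32)² + (-0.076·84.22)²) = √(12.68955 + 40.96922) = 7.325 km
  → nearest: 1 (6.759 km)
T at 40.814°N, 13.340°E:
  1: √((0.012·111.32)² + (0.019·84.22)²) = √(1.78447 + 2.56058) = 2.084 km
  2: √((0.026·111.32)² + (-0.008·84.22)²) = √(8.37709 + 0.45395) = 2.972 km
  3: √((-0.012·111.32)² + (-0.088·84.22)²) = √(1.78447 + 54.92826) = 7.531 km
  → nearest: 1 (2.084 km)

P→2; Q→1; R→1; S→1; T→1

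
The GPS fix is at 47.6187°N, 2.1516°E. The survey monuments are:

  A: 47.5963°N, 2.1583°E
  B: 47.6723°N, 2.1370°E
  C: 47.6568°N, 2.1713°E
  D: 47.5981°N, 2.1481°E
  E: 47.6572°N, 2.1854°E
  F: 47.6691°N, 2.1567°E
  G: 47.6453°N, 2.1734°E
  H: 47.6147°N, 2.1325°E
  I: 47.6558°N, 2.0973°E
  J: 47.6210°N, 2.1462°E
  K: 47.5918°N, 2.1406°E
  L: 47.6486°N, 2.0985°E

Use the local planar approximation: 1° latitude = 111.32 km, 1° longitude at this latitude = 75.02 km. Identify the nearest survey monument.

J

Distances from 47.6187°N, 2.1516°E:
A: √((-0.0224·111.32)² + (0.0067·75.02)²) = √(6.217881 + 0.252641) = 2.5437 km
B: √((0.0536·111.32)² + (-0.0146·75.02)²) = √(35.602129 + 1.199665) = 6.0664 km
C: √((0.0381·111.32)² + (0.0197·75.02)²) = √(17.988558 + 2.184171) = 4.4914 km
D: √((-0.0206·111.32)² + (-0.0035·75.02)²) = √(5.258730 + 0.068943) = 2.3082 km
E: √((0.0385·111.32)² + (0.0338·75.02)²) = √(18.368253 + 6.429653) = 4.9797 km
F: √((0.0504·111.32)² + (0.0051·75.02)²) = √(31.478024 + 0.146384) = 5.6236 km
G: √((0.0266·111.32)² + (0.0218·75.02)²) = √(8.768184 + 2.674651) = 3.3827 km
H: √((-0.0040·111.32)² + (-0.0191·75.02)²) = √(0.198274 + 2.053151) = 1.5005 km
I: √((0.0371·111.32)² + (-0.0543·75.02)²) = √(17.056669 + 16.594103) = 5.8009 km
J: √((0.0023·111.32)² + (-0.0054·75.02)²) = √(0.065554 + 0.164112) = 0.4792 km
K: √((-0.0269·111.32)² + (-0.0110·75.02)²) = √(8.967078 + 0.680988) = 3.1061 km
L: √((0.0299·111.32)² + (-0.0531·75.02)²) = √(11.078699 + 15.868766) = 5.1911 km
Minimum: J at 0.4792 km.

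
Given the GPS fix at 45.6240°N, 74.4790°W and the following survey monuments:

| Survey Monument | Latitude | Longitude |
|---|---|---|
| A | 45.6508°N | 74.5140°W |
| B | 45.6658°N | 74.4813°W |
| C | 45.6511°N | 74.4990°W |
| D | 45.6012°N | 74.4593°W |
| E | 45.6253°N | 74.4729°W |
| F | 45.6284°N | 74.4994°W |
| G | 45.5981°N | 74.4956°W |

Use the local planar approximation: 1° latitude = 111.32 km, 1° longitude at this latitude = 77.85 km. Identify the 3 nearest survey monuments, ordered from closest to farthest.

E, F, D

Distances from 45.6240°N, 74.4790°W:
A: 4.0404 km
B: 4.6566 km
C: 3.3949 km
D: 2.9655 km
E: 0.4964 km
F: 1.6620 km
G: 3.1596 km
Sorted: E (0.4964 km) < F (1.6620 km) < D (2.9655 km) < G (3.1596 km) < C (3.3949 km) < …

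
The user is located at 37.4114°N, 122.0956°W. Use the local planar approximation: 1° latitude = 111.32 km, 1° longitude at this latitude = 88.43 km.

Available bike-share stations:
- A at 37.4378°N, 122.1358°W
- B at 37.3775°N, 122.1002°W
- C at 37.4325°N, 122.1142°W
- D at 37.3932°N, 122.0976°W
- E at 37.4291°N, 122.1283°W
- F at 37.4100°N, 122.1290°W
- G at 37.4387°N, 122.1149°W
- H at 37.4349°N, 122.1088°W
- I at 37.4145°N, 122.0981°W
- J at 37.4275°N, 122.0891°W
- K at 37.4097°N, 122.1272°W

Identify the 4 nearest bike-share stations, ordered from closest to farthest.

I, J, D, K

Distances from 37.4114°N, 122.0956°W:
A: √((0.0264·111.32)² + (-0.0402·88.43)²) = √(8.636828 + 12.637214) = 4.6124 km
B: √((-0.0339·111.32)² + (-0.0046·88.43)²) = √(14.241174 + 0.165468) = 3.7956 km
C: √((0.0211·111.32)² + (-0.0186·88.43)²) = √(5.517106 + 2.705360) = 2.8675 km
D: √((-0.0182·111.32)² + (-0.0020·88.43)²) = √(4.104773 + 0.031279) = 2.0337 km
E: √((0.0177·111.32)² + (-0.0327·88.43)²) = √(3.882334 + 8.361703) = 3.4991 km
F: √((-0.0014·111.32)² + (-0.0334·88.43)²) = √(0.024289 + 8.723528) = 2.9577 km
G: √((0.0273·111.32)² + (-0.0193·88.43)²) = √(9.235740 + 2.912821) = 3.4855 km
H: √((0.0235·111.32)² + (-0.0132·88.43)²) = √(6.843561 + 1.362533) = 2.8646 km
I: √((0.0031·111.32)² + (-0.0025·88.43)²) = √(0.119088 + 0.048874) = 0.4098 km
J: √((0.0161·111.32)² + (0.0065·88.43)²) = √(3.212167 + 0.330389) = 1.8822 km
K: √((-0.0017·111.32)² + (-0.0316·88.43)²) = √(0.035813 + 7.808604) = 2.8008 km
Sorted: I (0.4098 km) < J (1.8822 km) < D (2.0337 km) < K (2.8008 km) < H (2.8646 km) < C (2.8675 km) < …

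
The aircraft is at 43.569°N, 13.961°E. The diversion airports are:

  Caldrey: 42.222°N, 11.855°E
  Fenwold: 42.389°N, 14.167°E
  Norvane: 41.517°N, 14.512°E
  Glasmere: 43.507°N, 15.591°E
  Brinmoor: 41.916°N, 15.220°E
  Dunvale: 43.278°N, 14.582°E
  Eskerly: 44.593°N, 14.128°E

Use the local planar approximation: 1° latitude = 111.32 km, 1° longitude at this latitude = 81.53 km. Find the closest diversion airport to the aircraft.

Distances from 43.569°N, 13.961°E:
Caldrey: √((-1.347·111.32)² + (-2.106·81.53)²) = √(22484.41470 + 29481.63862) = 227.961 km
Fenwold: √((-1.180·111.32)² + (0.206·81.53)²) = √(17254.81908 + 282.07807) = 132.427 km
Norvane: √((-2.052·111.32)² + (0.551·81.53)²) = √(52179.64357 + 2018.07862) = 232.804 km
Glasmere: √((-0.062·111.32)² + (1.630·81.53)²) = √(47.63540 + 17660.78866) = 133.073 km
Brinmoor: √((-1.653·111.32)² + (1.259·81.53)²) = √(33860.40142 + 10536.25674) = 210.705 km
Dunvale: √((-0.291·111.32)² + (0.621·81.53)²) = √(1049.37901 + 2563.41006) = 60.106 km
Eskerly: √((1.024·111.32)² + (0.167·81.53)²) = √(12994.10311 + 185.38211) = 114.802 km
Minimum: Dunvale at 60.106 km.

Dunvale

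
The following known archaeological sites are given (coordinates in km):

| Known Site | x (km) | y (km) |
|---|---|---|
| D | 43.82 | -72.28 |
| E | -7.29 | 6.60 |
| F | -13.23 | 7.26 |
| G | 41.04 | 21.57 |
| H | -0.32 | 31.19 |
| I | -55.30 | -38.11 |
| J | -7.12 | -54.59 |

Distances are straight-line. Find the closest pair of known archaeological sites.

Pairwise distances:
D–E: 93.99 km
D–F: 97.88 km
D–G: 93.89 km
D–H: 112.49 km
D–I: 104.84 km
D–J: 53.92 km
E–F: 5.98 km
E–G: 50.60 km
E–H: 25.56 km
E–I: 65.60 km
E–J: 61.19 km
F–G: 56.12 km
F–H: 27.19 km
F–I: 61.87 km
F–J: 62.15 km
G–H: 42.46 km
G–I: 113.33 km
G–J: 90.11 km
H–I: 88.46 km
H–J: 86.05 km
I–J: 50.92 km
Closest pair: E–F at 5.98 km.

E and F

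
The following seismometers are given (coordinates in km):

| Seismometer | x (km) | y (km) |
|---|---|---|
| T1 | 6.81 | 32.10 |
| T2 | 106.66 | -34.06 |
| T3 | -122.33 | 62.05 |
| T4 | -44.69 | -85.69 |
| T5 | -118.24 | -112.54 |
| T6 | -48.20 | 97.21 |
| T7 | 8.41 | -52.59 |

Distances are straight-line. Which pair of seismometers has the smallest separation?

Pairwise distances:
T1–T2: 119.78 km
T1–T3: 132.57 km
T1–T4: 128.56 km
T1–T5: 191.20 km
T1–T6: 85.24 km
T1–T7: 84.71 km
T2–T3: 248.34 km
T2–T4: 159.91 km
T2–T5: 238.20 km
T2–T6: 203.01 km
T2–T7: 99.98 km
T3–T4: 166.90 km
T3–T5: 174.64 km
T3–T6: 82.05 km
T3–T7: 173.88 km
T4–T5: 78.30 km
T4–T6: 182.93 km
T4–T7: 62.57 km
T5–T6: 221.13 km
T5–T7: 140.12 km
T6–T7: 160.14 km
Closest pair: T4–T7 at 62.57 km.

T4 and T7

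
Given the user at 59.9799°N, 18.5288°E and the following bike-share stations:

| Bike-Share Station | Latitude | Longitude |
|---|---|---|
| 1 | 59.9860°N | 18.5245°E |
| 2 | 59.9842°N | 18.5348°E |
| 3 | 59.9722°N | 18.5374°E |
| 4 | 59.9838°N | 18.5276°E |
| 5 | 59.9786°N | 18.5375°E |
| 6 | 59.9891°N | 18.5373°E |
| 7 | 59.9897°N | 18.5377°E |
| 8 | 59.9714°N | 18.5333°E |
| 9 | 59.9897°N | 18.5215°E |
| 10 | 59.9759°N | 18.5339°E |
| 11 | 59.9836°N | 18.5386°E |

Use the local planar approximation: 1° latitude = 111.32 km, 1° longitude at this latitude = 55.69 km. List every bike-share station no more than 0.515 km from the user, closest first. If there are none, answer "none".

4, 5

Distances from 59.9799°N, 18.5288°E:
1: √((0.0061·111.32)² + (-0.0043·55.69)²) = √(0.461112 + 0.057344) = 0.7200 km
2: √((0.0043·111.32)² + (0.0060·55.69)²) = √(0.229131 + 0.111650) = 0.5838 km
3: √((-0.0077·111.32)² + (0.0086·55.69)²) = √(0.734730 + 0.229378) = 0.9819 km
4: √((0.0039·111.32)² + (-0.0012·55.69)²) = √(0.188484 + 0.004466) = 0.4393 km
5: √((-0.0013·111.32)² + (0.0087·55.69)²) = √(0.020943 + 0.234743) = 0.5057 km
6: √((0.0092·111.32)² + (0.0085·55.69)²) = √(1.048871 + 0.224074) = 1.1282 km
7: √((0.0098·111.32)² + (0.0089·55.69)²) = √(1.190141 + 0.245660) = 1.1982 km
8: √((-0.0085·111.32)² + (0.0045·55.69)²) = √(0.895332 + 0.062803) = 0.9788 km
9: √((0.0098·111.32)² + (-0.0073·55.69)²) = √(1.190141 + 0.165272) = 1.1642 km
10: √((-0.0040·111.32)² + (0.0051·55.69)²) = √(0.198274 + 0.080667) = 0.5281 km
11: √((0.0037·111.32)² + (0.0098·55.69)²) = √(0.169648 + 0.297856) = 0.6837 km
Threshold 0.515 km: 4 (0.4393 km), 5 (0.5057 km) are within range.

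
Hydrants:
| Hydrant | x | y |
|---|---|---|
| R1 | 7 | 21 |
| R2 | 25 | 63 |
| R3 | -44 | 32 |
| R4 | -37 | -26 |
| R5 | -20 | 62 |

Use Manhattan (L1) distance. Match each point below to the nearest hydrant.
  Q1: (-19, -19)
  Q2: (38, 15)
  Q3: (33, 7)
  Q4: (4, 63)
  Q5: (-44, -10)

Q1→R4; Q2→R1; Q3→R1; Q4→R2; Q5→R4

Q1 at (-19, -19):
  R1: 66
  R2: 126
  R3: 76
  R4: 25
  R5: 82
  → nearest: R4 (25)
Q2 at (38, 15):
  R1: 37
  R2: 61
  R3: 99
  R4: 116
  R5: 105
  → nearest: R1 (37)
Q3 at (33, 7):
  R1: 40
  R2: 64
  R3: 102
  R4: 103
  R5: 108
  → nearest: R1 (40)
Q4 at (4, 63):
  R1: 45
  R2: 21
  R3: 79
  R4: 130
  R5: 25
  → nearest: R2 (21)
Q5 at (-44, -10):
  R1: 82
  R2: 142
  R3: 42
  R4: 23
  R5: 96
  → nearest: R4 (23)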